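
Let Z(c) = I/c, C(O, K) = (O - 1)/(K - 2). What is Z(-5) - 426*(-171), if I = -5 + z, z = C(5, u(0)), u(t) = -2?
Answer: 364236/5 ≈ 72847.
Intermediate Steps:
C(O, K) = (-1 + O)/(-2 + K)
z = -1 (z = (-1 + 5)/(-2 - 2) = 4/(-4) = -1/4*4 = -1)
I = -6 (I = -5 - 1 = -6)
Z(c) = -6/c
Z(-5) - 426*(-171) = -6/(-5) - 426*(-171) = -6*(-1/5) + 72846 = 6/5 + 72846 = 364236/5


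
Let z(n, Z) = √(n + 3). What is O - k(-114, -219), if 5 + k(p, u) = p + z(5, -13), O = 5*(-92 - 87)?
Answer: -776 - 2*√2 ≈ -778.83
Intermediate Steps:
z(n, Z) = √(3 + n)
O = -895 (O = 5*(-179) = -895)
k(p, u) = -5 + p + 2*√2 (k(p, u) = -5 + (p + √(3 + 5)) = -5 + (p + √8) = -5 + (p + 2*√2) = -5 + p + 2*√2)
O - k(-114, -219) = -895 - (-5 - 114 + 2*√2) = -895 - (-119 + 2*√2) = -895 + (119 - 2*√2) = -776 - 2*√2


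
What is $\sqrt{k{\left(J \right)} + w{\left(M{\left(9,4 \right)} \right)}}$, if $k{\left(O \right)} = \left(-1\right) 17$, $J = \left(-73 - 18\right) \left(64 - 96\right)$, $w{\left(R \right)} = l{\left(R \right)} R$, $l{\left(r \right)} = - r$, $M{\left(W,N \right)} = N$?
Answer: $i \sqrt{33} \approx 5.7446 i$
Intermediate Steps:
$w{\left(R \right)} = - R^{2}$ ($w{\left(R \right)} = - R R = - R^{2}$)
$J = 2912$ ($J = \left(-91\right) \left(-32\right) = 2912$)
$k{\left(O \right)} = -17$
$\sqrt{k{\left(J \right)} + w{\left(M{\left(9,4 \right)} \right)}} = \sqrt{-17 - 4^{2}} = \sqrt{-17 - 16} = \sqrt{-33} = i \sqrt{33}$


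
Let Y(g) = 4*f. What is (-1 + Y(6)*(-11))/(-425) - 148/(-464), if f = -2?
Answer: 5633/49300 ≈ 0.11426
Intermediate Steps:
Y(g) = -8 (Y(g) = 4*(-2) = -8)
(-1 + Y(6)*(-11))/(-425) - 148/(-464) = (-1 - 8*(-11))/(-425) - 148/(-464) = (-1 + 88)*(-1/425) - 148*(-1/464) = 87*(-1/425) + 37/116 = -87/425 + 37/116 = 5633/49300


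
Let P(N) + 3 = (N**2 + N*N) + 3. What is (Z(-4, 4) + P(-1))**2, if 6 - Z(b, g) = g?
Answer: 16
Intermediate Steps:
P(N) = 2*N**2 (P(N) = -3 + ((N**2 + N*N) + 3) = -3 + ((N**2 + N**2) + 3) = -3 + (2*N**2 + 3) = -3 + (3 + 2*N**2) = 2*N**2)
Z(b, g) = 6 - g
(Z(-4, 4) + P(-1))**2 = ((6 - 1*4) + 2*(-1)**2)**2 = ((6 - 4) + 2*1)**2 = (2 + 2)**2 = 4**2 = 16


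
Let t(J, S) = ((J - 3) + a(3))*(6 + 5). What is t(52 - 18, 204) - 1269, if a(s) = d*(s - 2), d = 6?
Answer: -862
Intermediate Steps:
a(s) = -12 + 6*s (a(s) = 6*(s - 2) = 6*(-2 + s) = -12 + 6*s)
t(J, S) = 33 + 11*J (t(J, S) = ((J - 3) + (-12 + 6*3))*(6 + 5) = ((-3 + J) + (-12 + 18))*11 = ((-3 + J) + 6)*11 = (3 + J)*11 = 33 + 11*J)
t(52 - 18, 204) - 1269 = (33 + 11*(52 - 18)) - 1269 = (33 + 11*34) - 1269 = (33 + 374) - 1269 = 407 - 1269 = -862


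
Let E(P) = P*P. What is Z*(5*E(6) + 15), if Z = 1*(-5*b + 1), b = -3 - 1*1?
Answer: 4095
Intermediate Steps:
E(P) = P²
b = -4 (b = -3 - 1 = -4)
Z = 21 (Z = 1*(-5*(-4) + 1) = 1*(20 + 1) = 1*21 = 21)
Z*(5*E(6) + 15) = 21*(5*6² + 15) = 21*(5*36 + 15) = 21*(180 + 15) = 21*195 = 4095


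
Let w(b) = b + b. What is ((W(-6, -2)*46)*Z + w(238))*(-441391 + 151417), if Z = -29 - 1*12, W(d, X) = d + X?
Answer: -4513155336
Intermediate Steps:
w(b) = 2*b
W(d, X) = X + d
Z = -41 (Z = -29 - 12 = -41)
((W(-6, -2)*46)*Z + w(238))*(-441391 + 151417) = (((-2 - 6)*46)*(-41) + 2*238)*(-441391 + 151417) = (-8*46*(-41) + 476)*(-289974) = (-368*(-41) + 476)*(-289974) = (15088 + 476)*(-289974) = 15564*(-289974) = -4513155336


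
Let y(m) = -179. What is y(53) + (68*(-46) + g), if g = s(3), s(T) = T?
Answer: -3304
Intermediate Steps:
g = 3
y(53) + (68*(-46) + g) = -179 + (68*(-46) + 3) = -179 + (-3128 + 3) = -179 - 3125 = -3304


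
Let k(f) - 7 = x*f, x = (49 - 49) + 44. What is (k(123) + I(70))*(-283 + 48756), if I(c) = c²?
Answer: 500192887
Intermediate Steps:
x = 44 (x = 0 + 44 = 44)
k(f) = 7 + 44*f
(k(123) + I(70))*(-283 + 48756) = ((7 + 44*123) + 70²)*(-283 + 48756) = ((7 + 5412) + 4900)*48473 = (5419 + 4900)*48473 = 10319*48473 = 500192887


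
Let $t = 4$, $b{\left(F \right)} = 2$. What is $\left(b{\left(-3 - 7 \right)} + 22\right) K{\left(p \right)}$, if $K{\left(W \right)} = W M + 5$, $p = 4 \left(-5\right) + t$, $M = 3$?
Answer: $-1032$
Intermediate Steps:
$p = -16$ ($p = 4 \left(-5\right) + 4 = -20 + 4 = -16$)
$K{\left(W \right)} = 5 + 3 W$ ($K{\left(W \right)} = W 3 + 5 = 3 W + 5 = 5 + 3 W$)
$\left(b{\left(-3 - 7 \right)} + 22\right) K{\left(p \right)} = \left(2 + 22\right) \left(5 + 3 \left(-16\right)\right) = 24 \left(5 - 48\right) = 24 \left(-43\right) = -1032$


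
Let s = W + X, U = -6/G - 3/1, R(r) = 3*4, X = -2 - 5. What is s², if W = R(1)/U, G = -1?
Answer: 9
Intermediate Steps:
X = -7
R(r) = 12
U = 3 (U = -6/(-1) - 3/1 = -6*(-1) - 3*1 = 6 - 3 = 3)
W = 4 (W = 12/3 = 12*(⅓) = 4)
s = -3 (s = 4 - 7 = -3)
s² = (-3)² = 9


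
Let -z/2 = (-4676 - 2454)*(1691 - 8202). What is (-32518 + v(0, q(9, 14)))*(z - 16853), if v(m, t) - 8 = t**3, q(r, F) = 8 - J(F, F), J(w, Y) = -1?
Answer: 2951301662853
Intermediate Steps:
q(r, F) = 9 (q(r, F) = 8 - 1*(-1) = 8 + 1 = 9)
v(m, t) = 8 + t**3
z = -92846860 (z = -2*(-4676 - 2454)*(1691 - 8202) = -(-14260)*(-6511) = -2*46423430 = -92846860)
(-32518 + v(0, q(9, 14)))*(z - 16853) = (-32518 + (8 + 9**3))*(-92846860 - 16853) = (-32518 + (8 + 729))*(-92863713) = (-32518 + 737)*(-92863713) = -31781*(-92863713) = 2951301662853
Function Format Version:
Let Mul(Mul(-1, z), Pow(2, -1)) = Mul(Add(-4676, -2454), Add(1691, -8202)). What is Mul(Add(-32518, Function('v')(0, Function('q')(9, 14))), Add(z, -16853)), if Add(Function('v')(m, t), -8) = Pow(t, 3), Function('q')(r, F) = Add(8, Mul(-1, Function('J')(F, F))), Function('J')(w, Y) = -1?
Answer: 2951301662853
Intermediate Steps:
Function('q')(r, F) = 9 (Function('q')(r, F) = Add(8, Mul(-1, -1)) = Add(8, 1) = 9)
Function('v')(m, t) = Add(8, Pow(t, 3))
z = -92846860 (z = Mul(-2, Mul(Add(-4676, -2454), Add(1691, -8202))) = Mul(-2, Mul(-7130, -6511)) = Mul(-2, 46423430) = -92846860)
Mul(Add(-32518, Function('v')(0, Function('q')(9, 14))), Add(z, -16853)) = Mul(Add(-32518, Add(8, Pow(9, 3))), Add(-92846860, -16853)) = Mul(Add(-32518, Add(8, 729)), -92863713) = Mul(Add(-32518, 737), -92863713) = Mul(-31781, -92863713) = 2951301662853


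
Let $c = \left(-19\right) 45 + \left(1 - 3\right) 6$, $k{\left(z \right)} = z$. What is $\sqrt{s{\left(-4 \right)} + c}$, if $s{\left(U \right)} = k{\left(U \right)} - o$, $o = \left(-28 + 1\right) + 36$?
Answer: $4 i \sqrt{55} \approx 29.665 i$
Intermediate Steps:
$o = 9$ ($o = -27 + 36 = 9$)
$c = -867$ ($c = -855 - 12 = -867$)
$s{\left(U \right)} = -9 + U$ ($s{\left(U \right)} = U - 9 = -9 + U$)
$\sqrt{s{\left(-4 \right)} + c} = \sqrt{\left(-9 - 4\right) - 867} = \sqrt{-13 - 867} = \sqrt{-880} = 4 i \sqrt{55}$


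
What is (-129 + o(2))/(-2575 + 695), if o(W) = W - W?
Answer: 129/1880 ≈ 0.068617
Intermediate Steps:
o(W) = 0
(-129 + o(2))/(-2575 + 695) = (-129 + 0)/(-2575 + 695) = -129/(-1880) = -129*(-1/1880) = 129/1880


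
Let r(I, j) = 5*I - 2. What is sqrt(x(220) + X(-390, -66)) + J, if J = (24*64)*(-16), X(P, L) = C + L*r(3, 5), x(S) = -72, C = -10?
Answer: -24576 + 2*I*sqrt(235) ≈ -24576.0 + 30.659*I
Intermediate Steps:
r(I, j) = -2 + 5*I
X(P, L) = -10 + 13*L (X(P, L) = -10 + L*(-2 + 5*3) = -10 + L*(-2 + 15) = -10 + L*13 = -10 + 13*L)
J = -24576 (J = 1536*(-16) = -24576)
sqrt(x(220) + X(-390, -66)) + J = sqrt(-72 + (-10 + 13*(-66))) - 24576 = sqrt(-72 + (-10 - 858)) - 24576 = sqrt(-72 - 868) - 24576 = sqrt(-940) - 24576 = 2*I*sqrt(235) - 24576 = -24576 + 2*I*sqrt(235)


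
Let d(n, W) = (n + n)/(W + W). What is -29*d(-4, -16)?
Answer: -29/4 ≈ -7.2500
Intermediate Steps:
d(n, W) = n/W (d(n, W) = (2*n)/((2*W)) = (2*n)*(1/(2*W)) = n/W)
-29*d(-4, -16) = -(-116)/(-16) = -(-116)*(-1)/16 = -29*1/4 = -29/4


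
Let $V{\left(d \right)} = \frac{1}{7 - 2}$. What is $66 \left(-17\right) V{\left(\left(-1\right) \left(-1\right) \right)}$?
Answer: $- \frac{1122}{5} \approx -224.4$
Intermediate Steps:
$V{\left(d \right)} = \frac{1}{5}$
$66 \left(-17\right) V{\left(\left(-1\right) \left(-1\right) \right)} = 66 \left(-17\right) \frac{1}{5} = \left(-1122\right) \frac{1}{5} = - \frac{1122}{5}$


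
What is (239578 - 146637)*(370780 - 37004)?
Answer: 31021475216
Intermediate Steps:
(239578 - 146637)*(370780 - 37004) = 92941*333776 = 31021475216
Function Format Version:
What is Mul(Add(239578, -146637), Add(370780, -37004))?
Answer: 31021475216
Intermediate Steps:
Mul(Add(239578, -146637), Add(370780, -37004)) = Mul(92941, 333776) = 31021475216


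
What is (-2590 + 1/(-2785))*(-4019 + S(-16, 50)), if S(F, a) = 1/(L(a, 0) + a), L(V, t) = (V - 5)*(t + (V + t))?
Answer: 66676196685549/6405500 ≈ 1.0409e+7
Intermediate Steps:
L(V, t) = (-5 + V)*(V + 2*t)
S(F, a) = 1/(a² - 4*a) (S(F, a) = 1/((a² - 10*0 - 5*a + 2*a*0) + a) = 1/((a² + 0 - 5*a + 0) + a) = 1/((a² - 5*a) + a) = 1/(a² - 4*a))
(-2590 + 1/(-2785))*(-4019 + S(-16, 50)) = (-2590 + 1/(-2785))*(-4019 + 1/(50*(-4 + 50))) = (-2590 - 1/2785)*(-4019 + (1/50)/46) = -7213151*(-4019 + (1/50)*(1/46))/2785 = -7213151*(-4019 + 1/2300)/2785 = -7213151/2785*(-9243699/2300) = 66676196685549/6405500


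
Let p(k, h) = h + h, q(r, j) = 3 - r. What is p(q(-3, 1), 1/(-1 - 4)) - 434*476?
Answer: -1032922/5 ≈ -2.0658e+5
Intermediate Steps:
p(k, h) = 2*h
p(q(-3, 1), 1/(-1 - 4)) - 434*476 = 2/(-1 - 4) - 434*476 = 2/(-5) - 206584 = 2*(-⅕) - 206584 = -⅖ - 206584 = -1032922/5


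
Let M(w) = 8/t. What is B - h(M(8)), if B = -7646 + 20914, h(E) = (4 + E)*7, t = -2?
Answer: 13268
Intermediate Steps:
M(w) = -4 (M(w) = 8/(-2) = 8*(-½) = -4)
h(E) = 28 + 7*E
B = 13268
B - h(M(8)) = 13268 - (28 + 7*(-4)) = 13268 - (28 - 28) = 13268 - 1*0 = 13268 + 0 = 13268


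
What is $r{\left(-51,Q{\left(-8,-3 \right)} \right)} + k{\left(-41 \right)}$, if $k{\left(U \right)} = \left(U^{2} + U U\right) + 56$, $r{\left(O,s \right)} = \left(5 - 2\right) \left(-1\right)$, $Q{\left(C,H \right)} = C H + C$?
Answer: $3415$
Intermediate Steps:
$Q{\left(C,H \right)} = C + C H$
$r{\left(O,s \right)} = -3$ ($r{\left(O,s \right)} = 3 \left(-1\right) = -3$)
$k{\left(U \right)} = 56 + 2 U^{2}$ ($k{\left(U \right)} = \left(U^{2} + U^{2}\right) + 56 = 2 U^{2} + 56 = 56 + 2 U^{2}$)
$r{\left(-51,Q{\left(-8,-3 \right)} \right)} + k{\left(-41 \right)} = -3 + \left(56 + 2 \left(-41\right)^{2}\right) = -3 + \left(56 + 2 \cdot 1681\right) = -3 + \left(56 + 3362\right) = -3 + 3418 = 3415$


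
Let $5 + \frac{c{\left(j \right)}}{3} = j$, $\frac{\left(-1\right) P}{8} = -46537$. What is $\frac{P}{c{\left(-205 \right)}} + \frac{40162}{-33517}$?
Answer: $- \frac{6251773546}{10557855} \approx -592.14$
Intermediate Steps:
$P = 372296$ ($P = \left(-8\right) \left(-46537\right) = 372296$)
$c{\left(j \right)} = -15 + 3 j$
$\frac{P}{c{\left(-205 \right)}} + \frac{40162}{-33517} = \frac{372296}{-15 + 3 \left(-205\right)} + \frac{40162}{-33517} = \frac{372296}{-15 - 615} + 40162 \left(- \frac{1}{33517}\right) = \frac{372296}{-630} - \frac{40162}{33517} = 372296 \left(- \frac{1}{630}\right) - \frac{40162}{33517} = - \frac{186148}{315} - \frac{40162}{33517} = - \frac{6251773546}{10557855}$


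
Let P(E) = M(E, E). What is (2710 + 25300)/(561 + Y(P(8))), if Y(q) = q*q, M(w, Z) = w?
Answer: 5602/125 ≈ 44.816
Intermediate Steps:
P(E) = E
Y(q) = q²
(2710 + 25300)/(561 + Y(P(8))) = (2710 + 25300)/(561 + 8²) = 28010/(561 + 64) = 28010/625 = 28010*(1/625) = 5602/125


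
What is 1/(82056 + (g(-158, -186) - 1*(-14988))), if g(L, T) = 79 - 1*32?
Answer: 1/97091 ≈ 1.0300e-5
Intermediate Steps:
g(L, T) = 47 (g(L, T) = 79 - 32 = 47)
1/(82056 + (g(-158, -186) - 1*(-14988))) = 1/(82056 + (47 - 1*(-14988))) = 1/(82056 + (47 + 14988)) = 1/(82056 + 15035) = 1/97091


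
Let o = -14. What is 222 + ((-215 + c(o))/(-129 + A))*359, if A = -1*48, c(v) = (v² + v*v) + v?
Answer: -19223/177 ≈ -108.60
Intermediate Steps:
c(v) = v + 2*v² (c(v) = (v² + v²) + v = 2*v² + v = v + 2*v²)
A = -48
222 + ((-215 + c(o))/(-129 + A))*359 = 222 + ((-215 - 14*(1 + 2*(-14)))/(-129 - 48))*359 = 222 + ((-215 - 14*(1 - 28))/(-177))*359 = 222 + ((-215 - 14*(-27))*(-1/177))*359 = 222 + ((-215 + 378)*(-1/177))*359 = 222 + (163*(-1/177))*359 = 222 - 163/177*359 = 222 - 58517/177 = -19223/177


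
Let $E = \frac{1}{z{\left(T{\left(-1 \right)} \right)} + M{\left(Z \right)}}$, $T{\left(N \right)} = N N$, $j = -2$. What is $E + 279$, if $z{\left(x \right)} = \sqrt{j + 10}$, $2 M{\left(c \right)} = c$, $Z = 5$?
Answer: $\frac{1943}{7} + \frac{8 \sqrt{2}}{7} \approx 279.19$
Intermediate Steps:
$T{\left(N \right)} = N^{2}$
$M{\left(c \right)} = \frac{c}{2}$
$z{\left(x \right)} = 2 \sqrt{2}$ ($z{\left(x \right)} = \sqrt{-2 + 10} = \sqrt{8} = 2 \sqrt{2}$)
$E = \frac{1}{\frac{5}{2} + 2 \sqrt{2}}$ ($E = \frac{1}{2 \sqrt{2} + \frac{1}{2} \cdot 5} = \frac{1}{2 \sqrt{2} + \frac{5}{2}} = \frac{1}{\frac{5}{2} + 2 \sqrt{2}} \approx 0.18767$)
$E + 279 = \left(- \frac{10}{7} + \frac{8 \sqrt{2}}{7}\right) + 279 = \frac{1943}{7} + \frac{8 \sqrt{2}}{7}$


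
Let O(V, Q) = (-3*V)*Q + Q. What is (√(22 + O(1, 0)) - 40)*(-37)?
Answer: 1480 - 37*√22 ≈ 1306.5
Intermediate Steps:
O(V, Q) = Q - 3*Q*V (O(V, Q) = -3*Q*V + Q = Q - 3*Q*V)
(√(22 + O(1, 0)) - 40)*(-37) = (√(22 + 0*(1 - 3*1)) - 40)*(-37) = (√(22 + 0*(1 - 3)) - 40)*(-37) = (√(22 + 0*(-2)) - 40)*(-37) = (√(22 + 0) - 40)*(-37) = (√22 - 40)*(-37) = (-40 + √22)*(-37) = 1480 - 37*√22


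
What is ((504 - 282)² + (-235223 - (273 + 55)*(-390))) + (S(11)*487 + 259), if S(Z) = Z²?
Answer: 1167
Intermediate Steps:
((504 - 282)² + (-235223 - (273 + 55)*(-390))) + (S(11)*487 + 259) = ((504 - 282)² + (-235223 - (273 + 55)*(-390))) + (11²*487 + 259) = (222² + (-235223 - 328*(-390))) + (121*487 + 259) = (49284 + (-235223 - 1*(-127920))) + (58927 + 259) = (49284 + (-235223 + 127920)) + 59186 = (49284 - 107303) + 59186 = -58019 + 59186 = 1167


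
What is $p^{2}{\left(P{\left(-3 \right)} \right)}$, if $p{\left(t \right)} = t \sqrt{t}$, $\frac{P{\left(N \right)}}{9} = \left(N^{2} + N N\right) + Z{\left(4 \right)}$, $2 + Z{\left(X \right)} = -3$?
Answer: $1601613$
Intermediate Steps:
$Z{\left(X \right)} = -5$ ($Z{\left(X \right)} = -2 - 3 = -5$)
$P{\left(N \right)} = -45 + 18 N^{2}$ ($P{\left(N \right)} = 9 \left(\left(N^{2} + N N\right) - 5\right) = 9 \left(\left(N^{2} + N^{2}\right) - 5\right) = 9 \left(2 N^{2} - 5\right) = 9 \left(-5 + 2 N^{2}\right) = -45 + 18 N^{2}$)
$p{\left(t \right)} = t^{\frac{3}{2}}$
$p^{2}{\left(P{\left(-3 \right)} \right)} = \left(\left(-45 + 18 \left(-3\right)^{2}\right)^{\frac{3}{2}}\right)^{2} = \left(\left(-45 + 18 \cdot 9\right)^{\frac{3}{2}}\right)^{2} = \left(\left(-45 + 162\right)^{\frac{3}{2}}\right)^{2} = \left(117^{\frac{3}{2}}\right)^{2} = \left(351 \sqrt{13}\right)^{2} = 1601613$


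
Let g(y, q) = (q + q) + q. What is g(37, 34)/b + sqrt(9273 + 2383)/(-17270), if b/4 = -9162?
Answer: -17/6108 - sqrt(2914)/8635 ≈ -0.0090347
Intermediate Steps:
g(y, q) = 3*q (g(y, q) = 2*q + q = 3*q)
b = -36648 (b = 4*(-9162) = -36648)
g(37, 34)/b + sqrt(9273 + 2383)/(-17270) = (3*34)/(-36648) + sqrt(9273 + 2383)/(-17270) = 102*(-1/36648) + sqrt(11656)*(-1/17270) = -17/6108 + (2*sqrt(2914))*(-1/17270) = -17/6108 - sqrt(2914)/8635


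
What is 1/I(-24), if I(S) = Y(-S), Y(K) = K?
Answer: 1/24 ≈ 0.041667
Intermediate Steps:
I(S) = -S
1/I(-24) = 1/(-1*(-24)) = 1/24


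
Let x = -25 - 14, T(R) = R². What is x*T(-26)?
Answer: -26364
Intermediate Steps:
x = -39
x*T(-26) = -39*(-26)² = -39*676 = -26364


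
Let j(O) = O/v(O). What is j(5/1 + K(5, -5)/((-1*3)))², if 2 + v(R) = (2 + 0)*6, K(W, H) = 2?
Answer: 169/900 ≈ 0.18778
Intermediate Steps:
v(R) = 10 (v(R) = -2 + (2 + 0)*6 = -2 + 2*6 = -2 + 12 = 10)
j(O) = O/10
j(5/1 + K(5, -5)/((-1*3)))² = ((5/1 + 2/((-1*3)))/10)² = ((5*1 + 2/(-3))/10)² = ((5 + 2*(-⅓))/10)² = ((5 - ⅔)/10)² = ((⅒)*(13/3))² = (13/30)² = 169/900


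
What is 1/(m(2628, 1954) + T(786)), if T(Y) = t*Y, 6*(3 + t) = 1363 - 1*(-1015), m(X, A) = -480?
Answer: 1/308680 ≈ 3.2396e-6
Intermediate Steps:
t = 1180/3 (t = -3 + (1363 - 1*(-1015))/6 = -3 + (1363 + 1015)/6 = -3 + (1/6)*2378 = -3 + 1189/3 = 1180/3 ≈ 393.33)
T(Y) = 1180*Y/3
1/(m(2628, 1954) + T(786)) = 1/(-480 + (1180/3)*786) = 1/(-480 + 309160) = 1/308680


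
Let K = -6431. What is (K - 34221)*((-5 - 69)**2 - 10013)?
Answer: 184438124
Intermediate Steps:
(K - 34221)*((-5 - 69)**2 - 10013) = (-6431 - 34221)*((-5 - 69)**2 - 10013) = -40652*((-74)**2 - 10013) = -40652*(5476 - 10013) = -40652*(-4537) = 184438124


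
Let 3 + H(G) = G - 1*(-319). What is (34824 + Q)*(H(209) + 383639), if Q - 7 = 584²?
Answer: 144402253468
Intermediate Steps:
H(G) = 316 + G (H(G) = -3 + (G - 1*(-319)) = -3 + (G + 319) = -3 + (319 + G) = 316 + G)
Q = 341063 (Q = 7 + 584² = 7 + 341056 = 341063)
(34824 + Q)*(H(209) + 383639) = (34824 + 341063)*((316 + 209) + 383639) = 375887*(525 + 383639) = 375887*384164 = 144402253468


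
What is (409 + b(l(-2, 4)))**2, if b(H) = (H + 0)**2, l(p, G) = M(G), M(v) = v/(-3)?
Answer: 13667809/81 ≈ 1.6874e+5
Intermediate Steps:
M(v) = -v/3 (M(v) = v*(-1/3) = -v/3)
l(p, G) = -G/3
b(H) = H**2
(409 + b(l(-2, 4)))**2 = (409 + (-1/3*4)**2)**2 = (409 + (-4/3)**2)**2 = (409 + 16/9)**2 = (3697/9)**2 = 13667809/81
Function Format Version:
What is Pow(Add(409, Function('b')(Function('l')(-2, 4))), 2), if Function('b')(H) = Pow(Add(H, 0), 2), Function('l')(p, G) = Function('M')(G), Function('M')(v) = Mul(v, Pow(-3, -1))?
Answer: Rational(13667809, 81) ≈ 1.6874e+5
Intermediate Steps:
Function('M')(v) = Mul(Rational(-1, 3), v) (Function('M')(v) = Mul(v, Rational(-1, 3)) = Mul(Rational(-1, 3), v))
Function('l')(p, G) = Mul(Rational(-1, 3), G)
Function('b')(H) = Pow(H, 2)
Pow(Add(409, Function('b')(Function('l')(-2, 4))), 2) = Pow(Add(409, Pow(Mul(Rational(-1, 3), 4), 2)), 2) = Pow(Add(409, Pow(Rational(-4, 3), 2)), 2) = Pow(Add(409, Rational(16, 9)), 2) = Pow(Rational(3697, 9), 2) = Rational(13667809, 81)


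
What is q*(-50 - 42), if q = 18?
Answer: -1656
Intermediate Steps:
q*(-50 - 42) = 18*(-50 - 42) = 18*(-92) = -1656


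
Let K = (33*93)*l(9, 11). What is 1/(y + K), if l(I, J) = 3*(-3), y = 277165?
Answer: 1/249544 ≈ 4.0073e-6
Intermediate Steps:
l(I, J) = -9
K = -27621 (K = (33*93)*(-9) = 3069*(-9) = -27621)
1/(y + K) = 1/(277165 - 27621) = 1/249544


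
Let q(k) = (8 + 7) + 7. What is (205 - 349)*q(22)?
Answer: -3168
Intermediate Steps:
q(k) = 22 (q(k) = 15 + 7 = 22)
(205 - 349)*q(22) = (205 - 349)*22 = -144*22 = -3168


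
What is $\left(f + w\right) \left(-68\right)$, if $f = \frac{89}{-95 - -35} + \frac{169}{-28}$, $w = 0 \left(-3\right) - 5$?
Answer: $\frac{89386}{105} \approx 851.29$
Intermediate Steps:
$w = -5$ ($w = 0 - 5 = -5$)
$f = - \frac{1579}{210}$ ($f = \frac{89}{-95 + 35} + 169 \left(- \frac{1}{28}\right) = \frac{89}{-60} - \frac{169}{28} = 89 \left(- \frac{1}{60}\right) - \frac{169}{28} = - \frac{89}{60} - \frac{169}{28} = - \frac{1579}{210} \approx -7.5191$)
$\left(f + w\right) \left(-68\right) = \left(- \frac{1579}{210} - 5\right) \left(-68\right) = \left(- \frac{2629}{210}\right) \left(-68\right) = \frac{89386}{105}$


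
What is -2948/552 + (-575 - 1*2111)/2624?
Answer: -576139/90528 ≈ -6.3642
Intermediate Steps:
-2948/552 + (-575 - 1*2111)/2624 = -2948*1/552 + (-575 - 2111)*(1/2624) = -737/138 - 2686*1/2624 = -737/138 - 1343/1312 = -576139/90528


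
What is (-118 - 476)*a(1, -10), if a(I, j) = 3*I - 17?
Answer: 8316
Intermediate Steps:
a(I, j) = -17 + 3*I
(-118 - 476)*a(1, -10) = (-118 - 476)*(-17 + 3*1) = -594*(-17 + 3) = -594*(-14) = 8316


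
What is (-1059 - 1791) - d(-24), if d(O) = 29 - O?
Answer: -2903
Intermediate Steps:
(-1059 - 1791) - d(-24) = (-1059 - 1791) - (29 - 1*(-24)) = -2850 - (29 + 24) = -2850 - 1*53 = -2850 - 53 = -2903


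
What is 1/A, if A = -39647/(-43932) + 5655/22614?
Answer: 165579708/190835453 ≈ 0.86766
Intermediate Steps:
A = 190835453/165579708 (A = -39647*(-1/43932) + 5655*(1/22614) = 39647/43932 + 1885/7538 = 190835453/165579708 ≈ 1.1525)
1/A = 1/(190835453/165579708) = 165579708/190835453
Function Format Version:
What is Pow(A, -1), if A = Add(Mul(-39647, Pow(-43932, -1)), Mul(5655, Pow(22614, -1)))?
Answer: Rational(165579708, 190835453) ≈ 0.86766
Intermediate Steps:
A = Rational(190835453, 165579708) (A = Add(Mul(-39647, Rational(-1, 43932)), Mul(5655, Rational(1, 22614))) = Add(Rational(39647, 43932), Rational(1885, 7538)) = Rational(190835453, 165579708) ≈ 1.1525)
Pow(A, -1) = Pow(Rational(190835453, 165579708), -1) = Rational(165579708, 190835453)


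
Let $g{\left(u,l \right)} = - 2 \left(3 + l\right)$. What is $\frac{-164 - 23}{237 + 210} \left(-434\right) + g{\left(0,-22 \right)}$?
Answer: $\frac{98144}{447} \approx 219.56$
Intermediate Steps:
$g{\left(u,l \right)} = -6 - 2 l$
$\frac{-164 - 23}{237 + 210} \left(-434\right) + g{\left(0,-22 \right)} = \frac{-164 - 23}{237 + 210} \left(-434\right) - -38 = - \frac{187}{447} \left(-434\right) + \left(-6 + 44\right) = \left(-187\right) \frac{1}{447} \left(-434\right) + 38 = \left(- \frac{187}{447}\right) \left(-434\right) + 38 = \frac{81158}{447} + 38 = \frac{98144}{447}$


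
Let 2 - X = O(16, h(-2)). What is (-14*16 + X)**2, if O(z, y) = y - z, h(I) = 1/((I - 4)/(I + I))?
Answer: 384400/9 ≈ 42711.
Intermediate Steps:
h(I) = 2*I/(-4 + I) (h(I) = 1/((-4 + I)/((2*I))) = 1/((-4 + I)*(1/(2*I))) = 1/((-4 + I)/(2*I)) = 2*I/(-4 + I))
X = 52/3 (X = 2 - (2*(-2)/(-4 - 2) - 1*16) = 2 - (2*(-2)/(-6) - 16) = 2 - (2*(-2)*(-1/6) - 16) = 2 - (2/3 - 16) = 2 - 1*(-46/3) = 2 + 46/3 = 52/3 ≈ 17.333)
(-14*16 + X)**2 = (-14*16 + 52/3)**2 = (-224 + 52/3)**2 = (-620/3)**2 = 384400/9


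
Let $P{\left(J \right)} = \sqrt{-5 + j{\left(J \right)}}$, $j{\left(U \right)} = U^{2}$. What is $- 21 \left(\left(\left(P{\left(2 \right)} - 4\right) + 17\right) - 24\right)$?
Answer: $231 - 21 i \approx 231.0 - 21.0 i$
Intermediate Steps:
$P{\left(J \right)} = \sqrt{-5 + J^{2}}$
$- 21 \left(\left(\left(P{\left(2 \right)} - 4\right) + 17\right) - 24\right) = - 21 \left(\left(\left(\sqrt{-5 + 2^{2}} - 4\right) + 17\right) - 24\right) = - 21 \left(\left(\left(\sqrt{-5 + 4} - 4\right) + 17\right) - 24\right) = - 21 \left(\left(\left(\sqrt{-1} - 4\right) + 17\right) - 24\right) = - 21 \left(\left(\left(i - 4\right) + 17\right) - 24\right) = - 21 \left(\left(\left(-4 + i\right) + 17\right) - 24\right) = - 21 \left(\left(13 + i\right) - 24\right) = - 21 \left(-11 + i\right) = 231 - 21 i$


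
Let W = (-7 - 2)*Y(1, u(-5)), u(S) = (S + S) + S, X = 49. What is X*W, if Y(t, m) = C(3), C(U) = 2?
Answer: -882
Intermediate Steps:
u(S) = 3*S (u(S) = 2*S + S = 3*S)
Y(t, m) = 2
W = -18 (W = (-7 - 2)*2 = -9*2 = -18)
X*W = 49*(-18) = -882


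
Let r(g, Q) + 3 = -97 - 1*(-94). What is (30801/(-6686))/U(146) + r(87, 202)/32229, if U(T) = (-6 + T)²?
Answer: -592986343/1407822880800 ≈ -0.00042121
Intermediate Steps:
r(g, Q) = -6 (r(g, Q) = -3 + (-97 - 1*(-94)) = -3 + (-97 + 94) = -3 - 3 = -6)
(30801/(-6686))/U(146) + r(87, 202)/32229 = (30801/(-6686))/((-6 + 146)²) - 6/32229 = (30801*(-1/6686))/(140²) - 6*1/32229 = -30801/6686/19600 - 2/10743 = -30801/6686*1/19600 - 2/10743 = -30801/131045600 - 2/10743 = -592986343/1407822880800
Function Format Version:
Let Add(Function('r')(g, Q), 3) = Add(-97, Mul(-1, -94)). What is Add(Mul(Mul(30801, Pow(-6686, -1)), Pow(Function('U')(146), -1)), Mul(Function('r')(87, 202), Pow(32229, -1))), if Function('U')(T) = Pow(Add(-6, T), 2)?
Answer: Rational(-592986343, 1407822880800) ≈ -0.00042121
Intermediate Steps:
Function('r')(g, Q) = -6 (Function('r')(g, Q) = Add(-3, Add(-97, Mul(-1, -94))) = Add(-3, Add(-97, 94)) = Add(-3, -3) = -6)
Add(Mul(Mul(30801, Pow(-6686, -1)), Pow(Function('U')(146), -1)), Mul(Function('r')(87, 202), Pow(32229, -1))) = Add(Mul(Mul(30801, Pow(-6686, -1)), Pow(Pow(Add(-6, 146), 2), -1)), Mul(-6, Pow(32229, -1))) = Add(Mul(Mul(30801, Rational(-1, 6686)), Pow(Pow(140, 2), -1)), Mul(-6, Rational(1, 32229))) = Add(Mul(Rational(-30801, 6686), Pow(19600, -1)), Rational(-2, 10743)) = Add(Mul(Rational(-30801, 6686), Rational(1, 19600)), Rational(-2, 10743)) = Add(Rational(-30801, 131045600), Rational(-2, 10743)) = Rational(-592986343, 1407822880800)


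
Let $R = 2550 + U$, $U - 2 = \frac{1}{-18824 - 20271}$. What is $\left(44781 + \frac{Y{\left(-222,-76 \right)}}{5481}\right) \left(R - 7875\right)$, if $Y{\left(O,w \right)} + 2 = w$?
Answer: $- \frac{5675297442938882}{23808855} \approx -2.3837 \cdot 10^{8}$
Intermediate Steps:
$U = \frac{78189}{39095}$ ($U = 2 + \frac{1}{-18824 - 20271} = 2 + \frac{1}{-39095} = 2 - \frac{1}{39095} = \frac{78189}{39095} \approx 2.0$)
$Y{\left(O,w \right)} = -2 + w$
$R = \frac{99770439}{39095}$ ($R = 2550 + \frac{78189}{39095} = \frac{99770439}{39095} \approx 2552.0$)
$\left(44781 + \frac{Y{\left(-222,-76 \right)}}{5481}\right) \left(R - 7875\right) = \left(44781 + \frac{-2 - 76}{5481}\right) \left(\frac{99770439}{39095} - 7875\right) = \left(44781 - \frac{26}{1827}\right) \left(- \frac{208102686}{39095}\right) = \frac{81814861}{1827} \left(- \frac{208102686}{39095}\right) = - \frac{5675297442938882}{23808855}$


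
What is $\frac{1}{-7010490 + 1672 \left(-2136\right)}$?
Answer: $- \frac{1}{10581882} \approx -9.4501 \cdot 10^{-8}$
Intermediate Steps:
$\frac{1}{-7010490 + 1672 \left(-2136\right)} = \frac{1}{-7010490 - 3571392} = \frac{1}{-10581882} = - \frac{1}{10581882}$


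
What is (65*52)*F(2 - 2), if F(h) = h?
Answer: 0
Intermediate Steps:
(65*52)*F(2 - 2) = (65*52)*(2 - 2) = 3380*0 = 0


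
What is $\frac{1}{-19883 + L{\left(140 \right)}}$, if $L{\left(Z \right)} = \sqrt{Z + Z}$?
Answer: $- \frac{19883}{395333409} - \frac{2 \sqrt{70}}{395333409} \approx -5.0337 \cdot 10^{-5}$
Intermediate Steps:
$L{\left(Z \right)} = \sqrt{2} \sqrt{Z}$ ($L{\left(Z \right)} = \sqrt{2 Z} = \sqrt{2} \sqrt{Z}$)
$\frac{1}{-19883 + L{\left(140 \right)}} = \frac{1}{-19883 + \sqrt{2} \sqrt{140}} = \frac{1}{-19883 + \sqrt{2} \cdot 2 \sqrt{35}} = \frac{1}{-19883 + 2 \sqrt{70}}$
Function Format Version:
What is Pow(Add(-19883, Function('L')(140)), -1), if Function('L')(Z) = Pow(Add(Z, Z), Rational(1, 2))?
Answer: Add(Rational(-19883, 395333409), Mul(Rational(-2, 395333409), Pow(70, Rational(1, 2)))) ≈ -5.0337e-5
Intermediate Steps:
Function('L')(Z) = Mul(Pow(2, Rational(1, 2)), Pow(Z, Rational(1, 2))) (Function('L')(Z) = Pow(Mul(2, Z), Rational(1, 2)) = Mul(Pow(2, Rational(1, 2)), Pow(Z, Rational(1, 2))))
Pow(Add(-19883, Function('L')(140)), -1) = Pow(Add(-19883, Mul(Pow(2, Rational(1, 2)), Pow(140, Rational(1, 2)))), -1) = Pow(Add(-19883, Mul(Pow(2, Rational(1, 2)), Mul(2, Pow(35, Rational(1, 2))))), -1) = Pow(Add(-19883, Mul(2, Pow(70, Rational(1, 2)))), -1)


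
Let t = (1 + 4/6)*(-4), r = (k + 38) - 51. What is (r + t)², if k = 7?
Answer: 1444/9 ≈ 160.44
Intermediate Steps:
r = -6 (r = (7 + 38) - 51 = 45 - 51 = -6)
t = -20/3 (t = (1 + 4*(⅙))*(-4) = (1 + ⅔)*(-4) = (5/3)*(-4) = -20/3 ≈ -6.6667)
(r + t)² = (-6 - 20/3)² = (-38/3)² = 1444/9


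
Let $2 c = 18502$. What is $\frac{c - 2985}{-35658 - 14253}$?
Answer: $- \frac{6266}{49911} \approx -0.12554$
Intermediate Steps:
$c = 9251$ ($c = \frac{1}{2} \cdot 18502 = 9251$)
$\frac{c - 2985}{-35658 - 14253} = \frac{9251 - 2985}{-35658 - 14253} = \frac{6266}{-49911} = 6266 \left(- \frac{1}{49911}\right) = - \frac{6266}{49911}$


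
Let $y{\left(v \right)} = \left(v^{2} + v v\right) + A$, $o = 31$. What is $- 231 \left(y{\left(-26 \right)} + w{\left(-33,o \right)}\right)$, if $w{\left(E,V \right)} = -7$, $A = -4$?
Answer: $-309771$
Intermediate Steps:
$y{\left(v \right)} = -4 + 2 v^{2}$ ($y{\left(v \right)} = \left(v^{2} + v v\right) - 4 = \left(v^{2} + v^{2}\right) - 4 = 2 v^{2} - 4 = -4 + 2 v^{2}$)
$- 231 \left(y{\left(-26 \right)} + w{\left(-33,o \right)}\right) = - 231 \left(\left(-4 + 2 \left(-26\right)^{2}\right) - 7\right) = - 231 \left(\left(-4 + 2 \cdot 676\right) - 7\right) = - 231 \left(\left(-4 + 1352\right) - 7\right) = - 231 \left(1348 - 7\right) = \left(-231\right) 1341 = -309771$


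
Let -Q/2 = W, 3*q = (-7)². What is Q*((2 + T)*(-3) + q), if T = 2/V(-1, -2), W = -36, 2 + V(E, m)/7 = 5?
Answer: 5064/7 ≈ 723.43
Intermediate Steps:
V(E, m) = 21 (V(E, m) = -14 + 7*5 = -14 + 35 = 21)
T = 2/21 ≈ 0.095238
q = 49/3 (q = (⅓)*(-7)² = (⅓)*49 = 49/3 ≈ 16.333)
Q = 72 (Q = -2*(-36) = 72)
Q*((2 + T)*(-3) + q) = 72*((2 + 2/21)*(-3) + 49/3) = 72*((44/21)*(-3) + 49/3) = 72*(-44/7 + 49/3) = 72*(211/21) = 5064/7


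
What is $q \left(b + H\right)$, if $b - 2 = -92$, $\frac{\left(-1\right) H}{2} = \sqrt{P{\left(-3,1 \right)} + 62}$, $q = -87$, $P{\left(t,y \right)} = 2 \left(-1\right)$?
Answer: $7830 + 348 \sqrt{15} \approx 9177.8$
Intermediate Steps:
$P{\left(t,y \right)} = -2$
$H = - 4 \sqrt{15}$ ($H = - 2 \sqrt{-2 + 62} = - 2 \sqrt{60} = - 2 \cdot 2 \sqrt{15} = - 4 \sqrt{15} \approx -15.492$)
$b = -90$ ($b = 2 - 92 = -90$)
$q \left(b + H\right) = - 87 \left(-90 - 4 \sqrt{15}\right) = 7830 + 348 \sqrt{15}$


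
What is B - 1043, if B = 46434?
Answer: 45391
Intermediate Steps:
B - 1043 = 46434 - 1043 = 45391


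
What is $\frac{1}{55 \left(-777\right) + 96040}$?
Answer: $\frac{1}{53305} \approx 1.876 \cdot 10^{-5}$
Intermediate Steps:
$\frac{1}{55 \left(-777\right) + 96040} = \frac{1}{-42735 + 96040} = \frac{1}{53305}$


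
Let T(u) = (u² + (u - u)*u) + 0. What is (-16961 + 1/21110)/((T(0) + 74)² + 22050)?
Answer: -358046709/581073860 ≈ -0.61618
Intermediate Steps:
T(u) = u² (T(u) = (u² + 0*u) + 0 = (u² + 0) + 0 = u² + 0 = u²)
(-16961 + 1/21110)/((T(0) + 74)² + 22050) = (-16961 + 1/21110)/((0² + 74)² + 22050) = (-16961 + 1/21110)/((0 + 74)² + 22050) = -358046709/(21110*(74² + 22050)) = -358046709/(21110*(5476 + 22050)) = -358046709/21110/27526 = -358046709/21110*1/27526 = -358046709/581073860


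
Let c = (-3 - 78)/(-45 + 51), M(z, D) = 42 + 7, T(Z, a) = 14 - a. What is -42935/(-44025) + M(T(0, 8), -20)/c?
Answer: -210347/79245 ≈ -2.6544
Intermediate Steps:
M(z, D) = 49
c = -27/2 (c = -81/6 = -81*1/6 = -27/2 ≈ -13.500)
-42935/(-44025) + M(T(0, 8), -20)/c = -42935/(-44025) + 49/(-27/2) = -42935*(-1/44025) + 49*(-2/27) = 8587/8805 - 98/27 = -210347/79245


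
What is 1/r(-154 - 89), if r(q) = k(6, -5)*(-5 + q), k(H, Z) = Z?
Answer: 1/1240 ≈ 0.00080645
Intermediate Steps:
r(q) = 25 - 5*q (r(q) = -5*(-5 + q) = 25 - 5*q)
1/r(-154 - 89) = 1/(25 - 5*(-154 - 89)) = 1/(25 - 5*(-243)) = 1/(25 + 1215) = 1/1240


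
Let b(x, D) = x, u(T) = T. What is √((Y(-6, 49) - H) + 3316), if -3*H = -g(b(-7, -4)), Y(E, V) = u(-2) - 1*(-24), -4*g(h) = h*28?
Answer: √29895/3 ≈ 57.634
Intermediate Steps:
g(h) = -7*h (g(h) = -h*28/4 = -7*h)
Y(E, V) = 22 (Y(E, V) = -2 - 1*(-24) = -2 + 24 = 22)
H = 49/3 (H = -(-1)*(-7*(-7))/3 = -(-1)*49/3 = -⅓*(-49) = 49/3 ≈ 16.333)
√((Y(-6, 49) - H) + 3316) = √((22 - 1*49/3) + 3316) = √((22 - 49/3) + 3316) = √(17/3 + 3316) = √(9965/3) = √29895/3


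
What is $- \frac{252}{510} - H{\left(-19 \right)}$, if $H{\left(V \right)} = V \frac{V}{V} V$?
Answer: $- \frac{30727}{85} \approx -361.49$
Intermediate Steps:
$H{\left(V \right)} = V^{2}$ ($H{\left(V \right)} = V 1 V = V V = V^{2}$)
$- \frac{252}{510} - H{\left(-19 \right)} = - \frac{252}{510} - \left(-19\right)^{2} = \left(-252\right) \frac{1}{510} - 361 = - \frac{42}{85} - 361 = - \frac{30727}{85}$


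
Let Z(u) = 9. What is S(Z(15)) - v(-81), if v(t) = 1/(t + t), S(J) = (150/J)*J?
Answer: 24301/162 ≈ 150.01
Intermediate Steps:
S(J) = 150
v(t) = 1/(2*t)
S(Z(15)) - v(-81) = 150 - 1/(2*(-81)) = 150 - (-1)/(2*81) = 150 - 1*(-1/162) = 150 + 1/162 = 24301/162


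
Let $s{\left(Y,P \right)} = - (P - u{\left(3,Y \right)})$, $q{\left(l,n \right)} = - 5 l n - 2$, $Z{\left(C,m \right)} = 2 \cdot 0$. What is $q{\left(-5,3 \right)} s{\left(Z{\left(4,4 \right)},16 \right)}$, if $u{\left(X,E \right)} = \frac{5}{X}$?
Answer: $- \frac{3139}{3} \approx -1046.3$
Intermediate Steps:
$Z{\left(C,m \right)} = 0$
$q{\left(l,n \right)} = -2 - 5 l n$ ($q{\left(l,n \right)} = - 5 l n - 2 = -2 - 5 l n$)
$s{\left(Y,P \right)} = \frac{5}{3} - P$ ($s{\left(Y,P \right)} = - (P - \frac{5}{3}) = - (- \frac{5}{3} + P) = \frac{5}{3} - P$)
$q{\left(-5,3 \right)} s{\left(Z{\left(4,4 \right)},16 \right)} = \left(-2 - \left(-25\right) 3\right) \left(\frac{5}{3} - 16\right) = \left(-2 + 75\right) \left(\frac{5}{3} - 16\right) = 73 \left(- \frac{43}{3}\right) = - \frac{3139}{3}$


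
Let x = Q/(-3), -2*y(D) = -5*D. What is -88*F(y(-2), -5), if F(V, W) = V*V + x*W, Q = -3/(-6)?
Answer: -6820/3 ≈ -2273.3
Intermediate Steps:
Q = 1/2 (Q = -3*(-1/6) = 1/2 ≈ 0.50000)
y(D) = 5*D/2 (y(D) = -(-5)*D/2 = 5*D/2)
x = -1/6 (x = (1/2)/(-3) = (1/2)*(-1/3) = -1/6 ≈ -0.16667)
F(V, W) = V**2 - W/6 (F(V, W) = V*V - W/6 = V**2 - W/6)
-88*F(y(-2), -5) = -88*(((5/2)*(-2))**2 - 1/6*(-5)) = -88*((-5)**2 + 5/6) = -88*(25 + 5/6) = -88*155/6 = -6820/3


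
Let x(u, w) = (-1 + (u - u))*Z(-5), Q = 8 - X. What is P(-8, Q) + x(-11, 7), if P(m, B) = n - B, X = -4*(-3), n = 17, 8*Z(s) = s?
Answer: 173/8 ≈ 21.625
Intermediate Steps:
Z(s) = s/8
X = 12
Q = -4 (Q = 8 - 1*12 = 8 - 12 = -4)
P(m, B) = 17 - B
x(u, w) = 5/8 (x(u, w) = (-1 + (u - u))*((⅛)*(-5)) = (-1 + 0)*(-5/8) = -1*(-5/8) = 5/8)
P(-8, Q) + x(-11, 7) = (17 - 1*(-4)) + 5/8 = (17 + 4) + 5/8 = 21 + 5/8 = 173/8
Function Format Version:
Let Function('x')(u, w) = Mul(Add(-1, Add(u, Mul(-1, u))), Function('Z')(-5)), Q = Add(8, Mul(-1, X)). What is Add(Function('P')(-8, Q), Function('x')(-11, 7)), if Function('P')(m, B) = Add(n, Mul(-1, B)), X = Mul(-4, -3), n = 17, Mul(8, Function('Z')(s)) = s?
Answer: Rational(173, 8) ≈ 21.625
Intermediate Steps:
Function('Z')(s) = Mul(Rational(1, 8), s)
X = 12
Q = -4 (Q = Add(8, Mul(-1, 12)) = Add(8, -12) = -4)
Function('P')(m, B) = Add(17, Mul(-1, B))
Function('x')(u, w) = Rational(5, 8) (Function('x')(u, w) = Mul(Add(-1, Add(u, Mul(-1, u))), Mul(Rational(1, 8), -5)) = Mul(Add(-1, 0), Rational(-5, 8)) = Mul(-1, Rational(-5, 8)) = Rational(5, 8))
Add(Function('P')(-8, Q), Function('x')(-11, 7)) = Add(Add(17, Mul(-1, -4)), Rational(5, 8)) = Add(Add(17, 4), Rational(5, 8)) = Add(21, Rational(5, 8)) = Rational(173, 8)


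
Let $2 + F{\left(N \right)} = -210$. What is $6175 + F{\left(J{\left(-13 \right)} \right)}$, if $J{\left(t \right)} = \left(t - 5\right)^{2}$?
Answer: $5963$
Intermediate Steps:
$J{\left(t \right)} = \left(-5 + t\right)^{2}$
$F{\left(N \right)} = -212$ ($F{\left(N \right)} = -2 - 210 = -212$)
$6175 + F{\left(J{\left(-13 \right)} \right)} = 6175 - 212 = 5963$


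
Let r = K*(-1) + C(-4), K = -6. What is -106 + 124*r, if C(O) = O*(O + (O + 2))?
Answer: 3614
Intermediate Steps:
C(O) = O*(2 + 2*O) (C(O) = O*(O + (2 + O)) = O*(2 + 2*O))
r = 30 (r = -6*(-1) + 2*(-4)*(1 - 4) = 6 + 2*(-4)*(-3) = 6 + 24 = 30)
-106 + 124*r = -106 + 124*30 = -106 + 3720 = 3614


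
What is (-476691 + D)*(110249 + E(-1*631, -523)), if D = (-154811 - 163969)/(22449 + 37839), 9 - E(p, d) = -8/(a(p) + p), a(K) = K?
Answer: -83310712659207153/1585072 ≈ -5.2560e+10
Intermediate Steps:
E(p, d) = 9 + 4/p (E(p, d) = 9 - (-8)/(p + p) = 9 - (-8)/(2*p) = 9 - (-8)*1/(2*p) = 9 - (-4)/p = 9 + 4/p)
D = -26565/5024 (D = -318780/60288 = -318780*1/60288 = -26565/5024 ≈ -5.2876)
(-476691 + D)*(110249 + E(-1*631, -523)) = (-476691 - 26565/5024)*(110249 + (9 + 4/((-1*631)))) = -2394922149*(110249 + (9 + 4/(-631)))/5024 = -2394922149*(110249 + (9 + 4*(-1/631)))/5024 = -2394922149*(110249 + (9 - 4/631))/5024 = -2394922149*(110249 + 5675/631)/5024 = -2394922149/5024*69572794/631 = -83310712659207153/1585072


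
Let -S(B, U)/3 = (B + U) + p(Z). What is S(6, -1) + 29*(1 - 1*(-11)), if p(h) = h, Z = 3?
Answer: 324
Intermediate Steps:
S(B, U) = -9 - 3*B - 3*U (S(B, U) = -3*((B + U) + 3) = -3*(3 + B + U) = -9 - 3*B - 3*U)
S(6, -1) + 29*(1 - 1*(-11)) = (-9 - 3*6 - 3*(-1)) + 29*(1 - 1*(-11)) = (-9 - 18 + 3) + 29*(1 + 11) = -24 + 29*12 = -24 + 348 = 324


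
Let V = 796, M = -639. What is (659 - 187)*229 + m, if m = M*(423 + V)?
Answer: -670853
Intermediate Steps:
m = -778941 (m = -639*(423 + 796) = -639*1219 = -778941)
(659 - 187)*229 + m = (659 - 187)*229 - 778941 = 472*229 - 778941 = 108088 - 778941 = -670853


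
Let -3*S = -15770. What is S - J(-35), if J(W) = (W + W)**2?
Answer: 1070/3 ≈ 356.67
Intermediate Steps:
J(W) = 4*W**2 (J(W) = (2*W)**2 = 4*W**2)
S = 15770/3 (S = -1/3*(-15770) = 15770/3 ≈ 5256.7)
S - J(-35) = 15770/3 - 4*(-35)**2 = 15770/3 - 4*1225 = 15770/3 - 1*4900 = 15770/3 - 4900 = 1070/3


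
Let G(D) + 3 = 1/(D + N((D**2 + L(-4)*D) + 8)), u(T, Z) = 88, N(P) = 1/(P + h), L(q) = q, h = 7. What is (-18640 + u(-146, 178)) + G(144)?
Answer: -53905984380/2905201 ≈ -18555.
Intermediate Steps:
N(P) = 1/(7 + P) (N(P) = 1/(P + 7) = 1/(7 + P))
G(D) = -3 + 1/(D + 1/(15 + D**2 - 4*D)) (G(D) = -3 + 1/(D + 1/(7 + ((D**2 - 4*D) + 8))) = -3 + 1/(D + 1/(7 + (8 + D**2 - 4*D))) = -3 + 1/(D + 1/(15 + D**2 - 4*D)))
(-18640 + u(-146, 178)) + G(144) = (-18640 + 88) + (-3 - (-1 + 3*144)*(15 + 144**2 - 4*144))/(1 + 144*(15 + 144**2 - 4*144)) = -18552 + (-3 - (-1 + 432)*(15 + 20736 - 576))/(1 + 144*(15 + 20736 - 576)) = -18552 + (-3 - 1*431*20175)/(1 + 144*20175) = -18552 + (-3 - 8695425)/(1 + 2905200) = -18552 - 8695428/2905201 = -53905984380/2905201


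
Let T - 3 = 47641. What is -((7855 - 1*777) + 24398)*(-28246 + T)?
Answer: -610571448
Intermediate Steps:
T = 47644 (T = 3 + 47641 = 47644)
-((7855 - 1*777) + 24398)*(-28246 + T) = -((7855 - 1*777) + 24398)*(-28246 + 47644) = -((7855 - 777) + 24398)*19398 = -(7078 + 24398)*19398 = -31476*19398 = -1*610571448 = -610571448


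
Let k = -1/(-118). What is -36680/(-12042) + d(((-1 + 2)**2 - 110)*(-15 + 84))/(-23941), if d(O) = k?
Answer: 51811190899/17009553798 ≈ 3.0460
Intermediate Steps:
k = 1/118 (k = -1*(-1/118) = 1/118 ≈ 0.0084746)
d(O) = 1/118
-36680/(-12042) + d(((-1 + 2)**2 - 110)*(-15 + 84))/(-23941) = -36680/(-12042) + (1/118)/(-23941) = -36680*(-1/12042) + (1/118)*(-1/23941) = 18340/6021 - 1/2825038 = 51811190899/17009553798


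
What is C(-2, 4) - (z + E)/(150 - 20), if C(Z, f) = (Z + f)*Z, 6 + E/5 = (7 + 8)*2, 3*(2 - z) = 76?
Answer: -185/39 ≈ -4.7436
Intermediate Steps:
z = -70/3 (z = 2 - ⅓*76 = 2 - 76/3 = -70/3 ≈ -23.333)
E = 120 (E = -30 + 5*((7 + 8)*2) = -30 + 5*(15*2) = -30 + 5*30 = -30 + 150 = 120)
C(Z, f) = Z*(Z + f)
C(-2, 4) - (z + E)/(150 - 20) = -2*(-2 + 4) - (-70/3 + 120)/(150 - 20) = -2*2 - 290/(3*130) = -4 - 290/(3*130) = -4 - 1*29/39 = -4 - 29/39 = -185/39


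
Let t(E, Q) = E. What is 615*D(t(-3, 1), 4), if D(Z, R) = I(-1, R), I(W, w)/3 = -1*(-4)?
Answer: 7380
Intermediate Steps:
I(W, w) = 12 (I(W, w) = 3*(-1*(-4)) = 3*4 = 12)
D(Z, R) = 12
615*D(t(-3, 1), 4) = 615*12 = 7380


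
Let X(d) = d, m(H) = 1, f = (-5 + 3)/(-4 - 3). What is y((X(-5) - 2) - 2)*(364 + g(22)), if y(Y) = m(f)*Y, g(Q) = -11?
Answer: -3177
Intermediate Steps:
f = 2/7 (f = -2/(-7) = -2*(-⅐) = 2/7 ≈ 0.28571)
y(Y) = Y (y(Y) = 1*Y = Y)
y((X(-5) - 2) - 2)*(364 + g(22)) = ((-5 - 2) - 2)*(364 - 11) = (-7 - 2)*353 = -9*353 = -3177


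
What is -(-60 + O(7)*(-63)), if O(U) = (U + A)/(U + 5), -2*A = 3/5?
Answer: 3807/40 ≈ 95.175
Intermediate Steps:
A = -3/10 (A = -3/(2*5) = -½*⅗ = -3/10 ≈ -0.30000)
O(U) = (-3/10 + U)/(5 + U) (O(U) = (U - 3/10)/(U + 5) = (-3/10 + U)/(5 + U))
-(-60 + O(7)*(-63)) = -(-60 + ((-3/10 + 7)/(5 + 7))*(-63)) = -(-60 + ((67/10)/12)*(-63)) = -(-60 + ((1/12)*(67/10))*(-63)) = -(-60 + (67/120)*(-63)) = -(-60 - 1407/40) = -1*(-3807/40) = 3807/40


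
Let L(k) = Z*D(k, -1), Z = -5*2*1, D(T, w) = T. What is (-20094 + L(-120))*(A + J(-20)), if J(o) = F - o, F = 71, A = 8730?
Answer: -166663974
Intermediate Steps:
Z = -10 (Z = -10*1 = -10)
J(o) = 71 - o
L(k) = -10*k
(-20094 + L(-120))*(A + J(-20)) = (-20094 - 10*(-120))*(8730 + (71 - 1*(-20))) = (-20094 + 1200)*(8730 + (71 + 20)) = -18894*(8730 + 91) = -18894*8821 = -166663974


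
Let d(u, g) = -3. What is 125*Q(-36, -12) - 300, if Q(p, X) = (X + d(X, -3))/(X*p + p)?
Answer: -40225/132 ≈ -304.73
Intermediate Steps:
Q(p, X) = (-3 + X)/(p + X*p) (Q(p, X) = (X - 3)/(X*p + p) = (-3 + X)/(p + X*p))
125*Q(-36, -12) - 300 = 125*((-3 - 12)/((-36)*(1 - 12))) - 300 = 125*(-1/36*(-15)/(-11)) - 300 = 125*(-1/36*(-1/11)*(-15)) - 300 = 125*(-5/132) - 300 = -625/132 - 300 = -40225/132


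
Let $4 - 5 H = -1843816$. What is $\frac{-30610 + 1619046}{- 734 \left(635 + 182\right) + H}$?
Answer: $- \frac{794218}{115457} \approx -6.8789$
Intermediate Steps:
$H = 368764$ ($H = \frac{4}{5} - - \frac{1843816}{5} = \frac{4}{5} + \frac{1843816}{5} = 368764$)
$\frac{-30610 + 1619046}{- 734 \left(635 + 182\right) + H} = \frac{-30610 + 1619046}{- 734 \left(635 + 182\right) + 368764} = \frac{1588436}{\left(-734\right) 817 + 368764} = \frac{1588436}{-599678 + 368764} = \frac{1588436}{-230914} = 1588436 \left(- \frac{1}{230914}\right) = - \frac{794218}{115457}$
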